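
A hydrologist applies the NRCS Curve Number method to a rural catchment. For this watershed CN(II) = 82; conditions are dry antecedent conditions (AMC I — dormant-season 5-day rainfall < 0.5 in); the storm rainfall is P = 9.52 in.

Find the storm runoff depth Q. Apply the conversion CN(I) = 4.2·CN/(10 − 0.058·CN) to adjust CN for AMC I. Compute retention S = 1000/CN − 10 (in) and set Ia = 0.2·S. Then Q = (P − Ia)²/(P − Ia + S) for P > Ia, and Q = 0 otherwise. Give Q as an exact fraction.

CN(I) from CN(II)=82: (4.2·82)/(10 − 0.058·82) = 28700/437 ≈ 65.675
Retention S: 1000/CN − 10 with CN=65.675 → S = 1500/287 ≈ 5.226 in
Ia = 0.2S: 0.2·5.226 = 1.045 in (exactly 300/287)
Excess rainfall: 9.520 − 1.045 = 8.475 in; P > Ia so Q > 0
Runoff Q = (P−Ia)²/(P−Ia+S) = (8.475)²/(8.475+5.226) = 1848684818/352672775 ≈ 5.242 in

Q = 1848684818/352672775 in ≈ 5.242 in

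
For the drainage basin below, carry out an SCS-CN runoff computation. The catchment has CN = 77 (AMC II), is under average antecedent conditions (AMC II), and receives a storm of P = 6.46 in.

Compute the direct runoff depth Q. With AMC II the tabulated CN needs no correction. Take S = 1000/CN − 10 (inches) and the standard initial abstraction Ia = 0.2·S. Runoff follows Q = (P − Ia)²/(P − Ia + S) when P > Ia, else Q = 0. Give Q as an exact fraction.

Q = 509450041/131173350 in ≈ 3.884 in

CN(II) = 77; AMC II needs no correction.
S = 1000/77 − 10 = 230/77 in ≈ 2.987 in
Ia = 0.2S: 0.2·2.987 = 0.597 in (exactly 46/77)
Since P=6.460 > Ia=0.597: effective rainfall P−Ia = 22571/3850 in
Runoff Q = (P−Ia)²/(P−Ia+S) = (5.863)²/(5.863+2.987) = 509450041/131173350 ≈ 3.884 in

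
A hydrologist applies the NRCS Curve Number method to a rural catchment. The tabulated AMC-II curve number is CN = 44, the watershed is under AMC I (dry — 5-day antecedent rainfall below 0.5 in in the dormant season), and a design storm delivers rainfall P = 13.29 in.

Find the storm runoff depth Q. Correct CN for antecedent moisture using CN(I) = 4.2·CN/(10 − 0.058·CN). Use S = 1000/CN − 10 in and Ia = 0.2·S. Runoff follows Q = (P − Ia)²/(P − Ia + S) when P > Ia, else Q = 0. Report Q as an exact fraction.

CN(I) from CN(II)=44: (4.2·44)/(10 − 0.058·44) = 3300/133 ≈ 24.812
Max retention: S = 1000/(3300/133) − 10 = 1000/33 in (≈ 30.303 in)
Ia = 0.2S: 0.2·30.303 = 6.061 in (exactly 200/33)
Since P=13.290 > Ia=6.061: effective rainfall P−Ia = 23857/3300 in
Q: (23857/3300)² ÷ (123857/3300) = 569156449/408728100 in (≈ 1.393 in)

Q = 569156449/408728100 in ≈ 1.393 in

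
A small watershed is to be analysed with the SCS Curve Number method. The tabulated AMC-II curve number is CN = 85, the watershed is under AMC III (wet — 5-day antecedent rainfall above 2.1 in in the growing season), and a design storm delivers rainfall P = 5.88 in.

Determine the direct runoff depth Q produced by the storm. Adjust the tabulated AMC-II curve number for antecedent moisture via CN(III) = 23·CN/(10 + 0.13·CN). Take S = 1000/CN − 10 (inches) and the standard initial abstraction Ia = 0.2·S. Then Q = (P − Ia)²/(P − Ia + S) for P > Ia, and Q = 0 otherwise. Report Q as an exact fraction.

Q = 348158281/68943075 in ≈ 5.050 in

Adjust CN=85 to AMC III: 23·85/(10 + 0.13·85) → 1955 ÷ (421/20) = 39100/421 ≈ 92.874
Retention S: 1000/CN − 10 with CN=92.874 → S = 300/391 ≈ 0.767 in
Initial abstraction Ia = S/5 = (300/391)/5 = 60/391 ≈ 0.153 in
Since P=5.880 > Ia=0.153: effective rainfall P−Ia = 55977/9775 in
Q: (55977/9775)² ÷ (63477/9775) = 348158281/68943075 in (≈ 5.050 in)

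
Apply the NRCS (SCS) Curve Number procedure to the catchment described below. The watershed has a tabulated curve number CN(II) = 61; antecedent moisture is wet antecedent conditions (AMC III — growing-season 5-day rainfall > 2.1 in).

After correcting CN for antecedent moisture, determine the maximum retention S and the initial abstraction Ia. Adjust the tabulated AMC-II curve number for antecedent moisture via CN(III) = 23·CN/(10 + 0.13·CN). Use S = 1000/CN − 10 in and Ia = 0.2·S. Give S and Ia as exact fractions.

Adjust CN=61 to AMC III: 23·61/(10 + 0.13·61) → 1403 ÷ (1793/100) = 140300/1793 ≈ 78.249
S = 1000/(140300/1793) − 10 = 3900/1403 in ≈ 2.780 in
Ia = 0.2S: 0.2·2.780 = 0.556 in (exactly 780/1403)

S = 3900/1403 in ≈ 2.780 in; Ia = 780/1403 in ≈ 0.556 in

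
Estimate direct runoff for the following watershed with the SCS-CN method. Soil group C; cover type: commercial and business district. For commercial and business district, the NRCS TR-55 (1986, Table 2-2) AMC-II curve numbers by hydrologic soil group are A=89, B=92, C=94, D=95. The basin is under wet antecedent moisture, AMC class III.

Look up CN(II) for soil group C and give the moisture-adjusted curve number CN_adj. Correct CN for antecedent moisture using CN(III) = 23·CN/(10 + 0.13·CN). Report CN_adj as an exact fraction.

CN_adj = 108100/1111 ≈ 97.300

NRCS table: commercial and business district, soil group C → CN(II) = 94
Adjust CN=94 to AMC III: 23·94/(10 + 0.13·94) → 2162 ÷ (1111/50) = 108100/1111 ≈ 97.300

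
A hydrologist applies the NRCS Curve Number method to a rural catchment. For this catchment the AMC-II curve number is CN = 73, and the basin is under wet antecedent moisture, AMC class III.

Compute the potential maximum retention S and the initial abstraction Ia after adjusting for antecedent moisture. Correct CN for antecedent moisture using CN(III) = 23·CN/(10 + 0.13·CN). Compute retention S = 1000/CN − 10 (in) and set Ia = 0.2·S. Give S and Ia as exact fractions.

S = 2700/1679 in ≈ 1.608 in; Ia = 540/1679 in ≈ 0.322 in

CN(III) from CN(II)=73: (23·73)/(10 + 0.13·73) = 167900/1949 ≈ 86.147
Retention S: 1000/CN − 10 with CN=86.147 → S = 2700/1679 ≈ 1.608 in
Ia = 0.2·(2700/1679) = 540/1679 in ≈ 0.322 in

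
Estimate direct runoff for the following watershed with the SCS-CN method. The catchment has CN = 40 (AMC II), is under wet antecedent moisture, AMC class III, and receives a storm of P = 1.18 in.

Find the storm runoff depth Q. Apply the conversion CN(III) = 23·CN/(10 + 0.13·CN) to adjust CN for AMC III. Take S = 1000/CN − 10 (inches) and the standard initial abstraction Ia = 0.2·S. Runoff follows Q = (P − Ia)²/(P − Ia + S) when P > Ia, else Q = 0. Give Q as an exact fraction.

Q = 0 in ≈ 0.000 in

CN(III) from CN(II)=40: (23·40)/(10 + 0.13·40) = 1150/19 ≈ 60.526
S = 1000/(1150/19) − 10 = 150/23 in ≈ 6.522 in
Ia = 0.2·(150/23) = 30/23 in ≈ 1.304 in
P = 1.180 ≤ Ia = 1.304 in: entire storm abstracted, Q = 0.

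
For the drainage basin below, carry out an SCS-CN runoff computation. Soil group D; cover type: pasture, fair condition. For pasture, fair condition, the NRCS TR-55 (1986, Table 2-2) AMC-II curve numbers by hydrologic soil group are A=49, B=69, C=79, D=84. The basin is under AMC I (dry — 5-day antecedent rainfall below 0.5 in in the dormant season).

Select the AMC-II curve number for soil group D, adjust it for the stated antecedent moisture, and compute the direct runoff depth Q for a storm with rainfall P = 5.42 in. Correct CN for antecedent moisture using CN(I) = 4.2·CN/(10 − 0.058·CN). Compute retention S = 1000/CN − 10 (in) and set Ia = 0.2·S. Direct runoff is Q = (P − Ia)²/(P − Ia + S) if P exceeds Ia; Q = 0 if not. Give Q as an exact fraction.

NRCS table: pasture, fair condition, soil group D → CN(II) = 84
CN(I) from CN(II)=84: (4.2·84)/(10 − 0.058·84) = 44100/641 ≈ 68.799
Retention S: 1000/CN − 10 with CN=68.799 → S = 2000/441 ≈ 4.535 in
Initial abstraction Ia = S/5 = (2000/441)/5 = 400/441 ≈ 0.907 in
Since P=5.420 > Ia=0.907: effective rainfall P−Ia = 99511/22050 in
Q: (99511/22050)² ÷ (199511/22050) = 9902439121/4399217550 in (≈ 2.251 in)

Q = 9902439121/4399217550 in ≈ 2.251 in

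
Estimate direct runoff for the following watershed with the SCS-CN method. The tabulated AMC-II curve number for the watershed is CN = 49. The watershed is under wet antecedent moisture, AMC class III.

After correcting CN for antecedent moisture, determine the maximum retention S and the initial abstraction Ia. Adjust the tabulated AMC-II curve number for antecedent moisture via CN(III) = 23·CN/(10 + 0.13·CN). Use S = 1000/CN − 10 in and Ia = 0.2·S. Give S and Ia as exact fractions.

S = 5100/1127 in ≈ 4.525 in; Ia = 1020/1127 in ≈ 0.905 in

Adjust CN=49 to AMC III: 23·49/(10 + 0.13·49) → 1127 ÷ (1637/100) = 112700/1637 ≈ 68.845
S = 1000/(112700/1637) − 10 = 5100/1127 in ≈ 4.525 in
Initial abstraction Ia = S/5 = (5100/1127)/5 = 1020/1127 ≈ 0.905 in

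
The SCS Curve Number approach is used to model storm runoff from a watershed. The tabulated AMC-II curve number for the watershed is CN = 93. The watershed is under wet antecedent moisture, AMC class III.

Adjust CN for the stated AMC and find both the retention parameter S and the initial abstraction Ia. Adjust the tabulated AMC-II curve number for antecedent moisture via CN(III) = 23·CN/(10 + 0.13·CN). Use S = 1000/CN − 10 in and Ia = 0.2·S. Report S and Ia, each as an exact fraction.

S = 700/2139 in ≈ 0.327 in; Ia = 140/2139 in ≈ 0.065 in

Wet (AMC III): CN(III) = 23·93/(10 + 0.13·93) = 2139/(2209/100) = 213900/2209 ≈ 96.831
Retention S: 1000/CN − 10 with CN=96.831 → S = 700/2139 ≈ 0.327 in
Initial abstraction Ia = S/5 = (700/2139)/5 = 140/2139 ≈ 0.065 in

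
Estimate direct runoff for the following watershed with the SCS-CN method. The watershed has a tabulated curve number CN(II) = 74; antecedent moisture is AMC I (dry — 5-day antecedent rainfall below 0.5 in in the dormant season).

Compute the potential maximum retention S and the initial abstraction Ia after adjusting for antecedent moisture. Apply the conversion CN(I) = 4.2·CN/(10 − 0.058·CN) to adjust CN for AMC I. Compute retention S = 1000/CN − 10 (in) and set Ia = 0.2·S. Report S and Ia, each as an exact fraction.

S = 6500/777 in ≈ 8.366 in; Ia = 1300/777 in ≈ 1.673 in

Adjust CN=74 to AMC I: 4.2·74/(10 − 0.058·74) → (1554/5) ÷ (1427/250) = 77700/1427 ≈ 54.450
S = 1000/(77700/1427) − 10 = 6500/777 in ≈ 8.366 in
Ia = 0.2S: 0.2·8.366 = 1.673 in (exactly 1300/777)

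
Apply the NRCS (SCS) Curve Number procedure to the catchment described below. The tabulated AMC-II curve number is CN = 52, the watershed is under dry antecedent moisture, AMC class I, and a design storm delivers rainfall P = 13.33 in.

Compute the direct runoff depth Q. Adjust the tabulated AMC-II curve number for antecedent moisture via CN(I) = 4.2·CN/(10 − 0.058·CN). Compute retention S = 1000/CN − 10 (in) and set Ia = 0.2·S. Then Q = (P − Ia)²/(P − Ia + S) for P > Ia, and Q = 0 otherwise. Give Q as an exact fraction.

CN(I) from CN(II)=52: (4.2·52)/(10 − 0.058·52) = 9100/291 ≈ 31.271
Max retention: S = 1000/(9100/291) − 10 = 2000/91 in (≈ 21.978 in)
Ia = 0.2·(2000/91) = 400/91 in ≈ 4.396 in
Excess rainfall: 13.330 − 4.396 = 8.934 in; P > Ia so Q > 0
Runoff Q = (P−Ia)²/(P−Ia+S) = (8.934)²/(8.934+21.978) = 6610177809/2559857300 ≈ 2.582 in

Q = 6610177809/2559857300 in ≈ 2.582 in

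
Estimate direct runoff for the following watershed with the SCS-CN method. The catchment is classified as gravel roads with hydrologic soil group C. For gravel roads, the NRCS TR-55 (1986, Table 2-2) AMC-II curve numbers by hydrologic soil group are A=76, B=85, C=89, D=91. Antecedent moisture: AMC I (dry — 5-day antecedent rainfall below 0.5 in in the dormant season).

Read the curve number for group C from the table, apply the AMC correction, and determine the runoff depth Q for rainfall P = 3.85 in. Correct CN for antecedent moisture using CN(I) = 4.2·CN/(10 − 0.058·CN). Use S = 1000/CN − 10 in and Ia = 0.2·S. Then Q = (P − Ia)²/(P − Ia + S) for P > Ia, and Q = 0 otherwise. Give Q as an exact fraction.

Q = 1351161779/788082540 in ≈ 1.714 in

NRCS table: gravel roads, soil group C → CN(II) = 89
Adjust CN=89 to AMC I: 4.2·89/(10 − 0.058·89) → (1869/5) ÷ (2419/500) = 186900/2419 ≈ 77.263
Max retention: S = 1000/(186900/2419) − 10 = 5500/1869 in (≈ 2.943 in)
Initial abstraction Ia = S/5 = (5500/1869)/5 = 1100/1869 ≈ 0.589 in
P − Ia = 3.850 − 0.589 = 121913/37380 ≈ 3.261 in (> 0, runoff occurs)
Runoff Q = (P−Ia)²/(P−Ia+S) = (3.261)²/(3.261+2.943) = 1351161779/788082540 ≈ 1.714 in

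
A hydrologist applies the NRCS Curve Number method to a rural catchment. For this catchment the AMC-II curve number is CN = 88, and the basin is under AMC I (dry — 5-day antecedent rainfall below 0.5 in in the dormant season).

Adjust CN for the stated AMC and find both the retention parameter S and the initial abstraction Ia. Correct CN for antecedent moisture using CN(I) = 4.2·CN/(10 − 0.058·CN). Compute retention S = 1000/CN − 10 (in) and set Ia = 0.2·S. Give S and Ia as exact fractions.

Dry (AMC I): CN(I) = 4.2·88/(10 − 0.058·88) = (1848/5)/(612/125) = 3850/51 ≈ 75.490
Max retention: S = 1000/(3850/51) − 10 = 250/77 in (≈ 3.247 in)
Ia = 0.2S: 0.2·3.247 = 0.649 in (exactly 50/77)

S = 250/77 in ≈ 3.247 in; Ia = 50/77 in ≈ 0.649 in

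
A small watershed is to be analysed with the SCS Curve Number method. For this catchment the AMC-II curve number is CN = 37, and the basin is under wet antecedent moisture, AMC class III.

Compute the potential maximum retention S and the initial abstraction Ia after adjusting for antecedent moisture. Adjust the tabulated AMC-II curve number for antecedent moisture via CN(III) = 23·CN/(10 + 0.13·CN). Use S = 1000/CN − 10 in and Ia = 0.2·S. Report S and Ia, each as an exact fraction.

Adjust CN=37 to AMC III: 23·37/(10 + 0.13·37) → 851 ÷ (1481/100) = 85100/1481 ≈ 57.461
S = 1000/(85100/1481) − 10 = 6300/851 in ≈ 7.403 in
Initial abstraction Ia = S/5 = (6300/851)/5 = 1260/851 ≈ 1.481 in

S = 6300/851 in ≈ 7.403 in; Ia = 1260/851 in ≈ 1.481 in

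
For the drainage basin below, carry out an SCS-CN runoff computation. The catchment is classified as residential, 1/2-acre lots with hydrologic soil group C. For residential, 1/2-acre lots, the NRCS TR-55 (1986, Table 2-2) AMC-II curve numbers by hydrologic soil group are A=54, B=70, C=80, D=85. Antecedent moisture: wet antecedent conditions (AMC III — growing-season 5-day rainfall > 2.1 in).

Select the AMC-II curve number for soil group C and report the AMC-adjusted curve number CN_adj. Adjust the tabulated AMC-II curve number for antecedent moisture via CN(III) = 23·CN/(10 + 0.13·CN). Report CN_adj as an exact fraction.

CN_adj = 4600/51 ≈ 90.196

NRCS table: residential, 1/2-acre lots, soil group C → CN(II) = 80
Wet (AMC III): CN(III) = 23·80/(10 + 0.13·80) = 1840/(102/5) = 4600/51 ≈ 90.196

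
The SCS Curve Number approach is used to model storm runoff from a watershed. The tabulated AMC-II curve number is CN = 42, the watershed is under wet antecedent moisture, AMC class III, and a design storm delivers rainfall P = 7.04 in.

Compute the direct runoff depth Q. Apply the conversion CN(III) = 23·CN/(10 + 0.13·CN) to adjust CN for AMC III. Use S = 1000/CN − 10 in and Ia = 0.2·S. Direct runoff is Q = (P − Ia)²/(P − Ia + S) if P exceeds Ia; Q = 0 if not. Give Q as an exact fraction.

Wet (AMC III): CN(III) = 23·42/(10 + 0.13·42) = 966/(773/50) = 48300/773 ≈ 62.484
Retention S: 1000/CN − 10 with CN=62.484 → S = 2900/483 ≈ 6.004 in
Initial abstraction Ia = S/5 = (2900/483)/5 = 580/483 ≈ 1.201 in
P − Ia = 7.040 − 1.201 = 70508/12075 ≈ 5.839 in (> 0, runoff occurs)
Q = (70508/12075)²/((70508/12075) + 2900/483) = (4971378064/145805625)/(143008/12075) = 310711129/107926350 in ≈ 2.879 in

Q = 310711129/107926350 in ≈ 2.879 in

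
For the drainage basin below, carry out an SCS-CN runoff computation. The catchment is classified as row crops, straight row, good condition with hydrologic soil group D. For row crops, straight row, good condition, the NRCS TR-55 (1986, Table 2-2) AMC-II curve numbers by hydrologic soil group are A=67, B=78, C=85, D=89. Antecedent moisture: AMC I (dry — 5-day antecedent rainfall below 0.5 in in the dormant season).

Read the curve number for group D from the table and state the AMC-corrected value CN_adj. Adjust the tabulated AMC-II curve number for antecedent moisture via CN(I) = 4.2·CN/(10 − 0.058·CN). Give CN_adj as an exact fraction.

NRCS table: row crops, straight row, good condition, soil group D → CN(II) = 89
Dry (AMC I): CN(I) = 4.2·89/(10 − 0.058·89) = (1869/5)/(2419/500) = 186900/2419 ≈ 77.263

CN_adj = 186900/2419 ≈ 77.263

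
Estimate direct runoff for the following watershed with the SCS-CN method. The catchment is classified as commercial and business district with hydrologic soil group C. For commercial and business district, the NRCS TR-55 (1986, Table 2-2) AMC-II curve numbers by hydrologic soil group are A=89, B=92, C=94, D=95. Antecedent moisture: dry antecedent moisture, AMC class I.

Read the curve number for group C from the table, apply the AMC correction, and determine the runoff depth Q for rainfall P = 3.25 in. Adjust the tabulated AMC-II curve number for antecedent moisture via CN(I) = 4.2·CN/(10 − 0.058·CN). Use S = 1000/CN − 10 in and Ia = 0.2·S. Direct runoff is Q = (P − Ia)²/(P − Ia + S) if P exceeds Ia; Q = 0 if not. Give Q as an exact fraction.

NRCS table: commercial and business district, soil group C → CN(II) = 94
Adjust CN=94 to AMC I: 4.2·94/(10 − 0.058·94) → (1974/5) ÷ (1137/250) = 32900/379 ≈ 86.807
Retention S: 1000/CN − 10 with CN=86.807 → S = 500/329 ≈ 1.520 in
Initial abstraction Ia = S/5 = (500/329)/5 = 100/329 ≈ 0.304 in
P − Ia = 3.250 − 0.304 = 3877/1316 ≈ 2.946 in (> 0, runoff occurs)
Runoff Q = (P−Ia)²/(P−Ia+S) = (2.946)²/(2.946+1.520) = 15031129/7734132 ≈ 1.943 in

Q = 15031129/7734132 in ≈ 1.943 in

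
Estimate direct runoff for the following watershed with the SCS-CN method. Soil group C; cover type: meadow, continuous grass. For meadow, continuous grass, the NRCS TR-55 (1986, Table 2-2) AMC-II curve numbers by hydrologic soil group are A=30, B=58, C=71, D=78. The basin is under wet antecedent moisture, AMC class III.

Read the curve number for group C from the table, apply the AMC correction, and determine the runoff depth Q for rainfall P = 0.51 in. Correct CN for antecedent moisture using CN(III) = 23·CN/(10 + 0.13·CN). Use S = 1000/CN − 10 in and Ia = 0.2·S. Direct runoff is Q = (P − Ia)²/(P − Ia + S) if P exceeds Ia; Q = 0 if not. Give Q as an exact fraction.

Q = 639230089/51485713900 in ≈ 0.012 in

NRCS table: meadow, continuous grass, soil group C → CN(II) = 71
Adjust CN=71 to AMC III: 23·71/(10 + 0.13·71) → 1633 ÷ (1923/100) = 163300/1923 ≈ 84.919
Retention S: 1000/CN − 10 with CN=84.919 → S = 2900/1633 ≈ 1.776 in
Ia = 0.2·(2900/1633) = 580/1633 in ≈ 0.355 in
P − Ia = 0.510 − 0.355 = 25283/163300 ≈ 0.155 in (> 0, runoff occurs)
Runoff Q = (P−Ia)²/(P−Ia+S) = (0.155)²/(0.155+1.776) = 639230089/51485713900 ≈ 0.012 in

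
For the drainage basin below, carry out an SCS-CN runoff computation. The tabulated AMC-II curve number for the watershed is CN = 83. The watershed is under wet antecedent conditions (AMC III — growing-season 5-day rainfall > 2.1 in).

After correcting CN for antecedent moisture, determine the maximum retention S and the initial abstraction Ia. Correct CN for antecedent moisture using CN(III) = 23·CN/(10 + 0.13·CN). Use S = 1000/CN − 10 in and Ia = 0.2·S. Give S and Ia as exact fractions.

CN(III) from CN(II)=83: (23·83)/(10 + 0.13·83) = 190900/2079 ≈ 91.823
Retention S: 1000/CN − 10 with CN=91.823 → S = 1700/1909 ≈ 0.891 in
Initial abstraction Ia = S/5 = (1700/1909)/5 = 340/1909 ≈ 0.178 in

S = 1700/1909 in ≈ 0.891 in; Ia = 340/1909 in ≈ 0.178 in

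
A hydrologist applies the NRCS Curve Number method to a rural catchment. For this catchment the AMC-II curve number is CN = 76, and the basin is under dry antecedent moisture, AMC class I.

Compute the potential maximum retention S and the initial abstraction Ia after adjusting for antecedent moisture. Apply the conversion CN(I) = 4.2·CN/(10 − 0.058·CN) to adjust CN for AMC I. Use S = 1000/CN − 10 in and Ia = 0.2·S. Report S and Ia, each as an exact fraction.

Dry (AMC I): CN(I) = 4.2·76/(10 − 0.058·76) = (1596/5)/(699/125) = 13300/233 ≈ 57.082
S = 1000/(13300/233) − 10 = 1000/133 in ≈ 7.519 in
Ia = 0.2·(1000/133) = 200/133 in ≈ 1.504 in

S = 1000/133 in ≈ 7.519 in; Ia = 200/133 in ≈ 1.504 in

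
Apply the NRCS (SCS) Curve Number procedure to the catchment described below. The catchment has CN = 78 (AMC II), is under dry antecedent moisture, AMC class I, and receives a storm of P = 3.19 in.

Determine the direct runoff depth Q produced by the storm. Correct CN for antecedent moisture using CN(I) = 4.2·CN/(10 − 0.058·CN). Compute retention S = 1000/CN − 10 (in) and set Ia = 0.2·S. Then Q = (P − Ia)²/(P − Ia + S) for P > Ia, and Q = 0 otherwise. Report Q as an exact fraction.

Q = 2079990011/5221206900 in ≈ 0.398 in

Adjust CN=78 to AMC I: 4.2·78/(10 − 0.058·78) → (1638/5) ÷ (1369/250) = 81900/1369 ≈ 59.825
Max retention: S = 1000/(81900/1369) − 10 = 5500/819 in (≈ 6.716 in)
Ia = 0.2S: 0.2·6.716 = 1.343 in (exactly 1100/819)
Since P=3.190 > Ia=1.343: effective rainfall P−Ia = 151261/81900 in
Runoff Q = (P−Ia)²/(P−Ia+S) = (1.847)²/(1.847+6.716) = 2079990011/5221206900 ≈ 0.398 in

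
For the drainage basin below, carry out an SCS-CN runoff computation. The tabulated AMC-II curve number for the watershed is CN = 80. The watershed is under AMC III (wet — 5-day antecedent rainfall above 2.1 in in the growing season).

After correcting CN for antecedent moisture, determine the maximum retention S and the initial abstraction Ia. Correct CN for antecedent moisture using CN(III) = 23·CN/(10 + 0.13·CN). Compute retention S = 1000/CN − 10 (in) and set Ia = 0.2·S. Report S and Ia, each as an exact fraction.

S = 25/23 in ≈ 1.087 in; Ia = 5/23 in ≈ 0.217 in

Adjust CN=80 to AMC III: 23·80/(10 + 0.13·80) → 1840 ÷ (102/5) = 4600/51 ≈ 90.196
Max retention: S = 1000/(4600/51) − 10 = 25/23 in (≈ 1.087 in)
Ia = 0.2·(25/23) = 5/23 in ≈ 0.217 in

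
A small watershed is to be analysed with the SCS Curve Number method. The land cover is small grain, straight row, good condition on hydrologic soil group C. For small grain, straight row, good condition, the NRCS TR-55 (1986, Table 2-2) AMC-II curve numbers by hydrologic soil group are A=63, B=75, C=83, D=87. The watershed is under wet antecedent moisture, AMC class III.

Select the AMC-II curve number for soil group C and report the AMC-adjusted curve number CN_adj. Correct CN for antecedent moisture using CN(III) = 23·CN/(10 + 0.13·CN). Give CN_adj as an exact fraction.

CN_adj = 190900/2079 ≈ 91.823

NRCS table: small grain, straight row, good condition, soil group C → CN(II) = 83
Adjust CN=83 to AMC III: 23·83/(10 + 0.13·83) → 1909 ÷ (2079/100) = 190900/2079 ≈ 91.823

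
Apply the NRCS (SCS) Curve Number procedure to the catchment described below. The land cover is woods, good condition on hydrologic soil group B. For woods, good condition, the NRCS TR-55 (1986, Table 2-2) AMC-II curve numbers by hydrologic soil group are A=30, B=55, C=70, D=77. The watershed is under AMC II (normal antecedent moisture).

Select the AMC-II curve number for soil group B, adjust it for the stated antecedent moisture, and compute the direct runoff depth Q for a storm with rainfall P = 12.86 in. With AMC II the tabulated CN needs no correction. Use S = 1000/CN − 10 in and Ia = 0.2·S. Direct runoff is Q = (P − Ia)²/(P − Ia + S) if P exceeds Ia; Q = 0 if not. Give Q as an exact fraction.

Q = 38105929/5870150 in ≈ 6.491 in

NRCS table: woods, good condition, soil group B → CN(II) = 55
AMC II — tabulated CN = 55 applies directly.
Retention S: 1000/CN − 10 with CN=55.000 → S = 90/11 ≈ 8.182 in
Ia = 0.2S: 0.2·8.182 = 1.636 in (exactly 18/11)
Since P=12.860 > Ia=1.636: effective rainfall P−Ia = 6173/550 in
Runoff Q = (P−Ia)²/(P−Ia+S) = (11.224)²/(11.224+8.182) = 38105929/5870150 ≈ 6.491 in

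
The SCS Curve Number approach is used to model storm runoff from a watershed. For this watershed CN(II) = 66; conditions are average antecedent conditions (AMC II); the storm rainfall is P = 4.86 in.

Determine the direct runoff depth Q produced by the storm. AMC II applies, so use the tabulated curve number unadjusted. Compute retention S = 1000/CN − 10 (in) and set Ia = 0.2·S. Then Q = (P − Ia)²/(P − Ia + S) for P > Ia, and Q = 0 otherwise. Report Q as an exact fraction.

Average conditions: CN = 66 (no AMC adjustment).
Max retention: S = 1000/66 − 10 = 170/33 in (≈ 5.152 in)
Ia = 0.2·(170/33) = 34/33 in ≈ 1.030 in
P − Ia = 4.860 − 1.030 = 6319/1650 ≈ 3.830 in (> 0, runoff occurs)
Q = (6319/1650)²/((6319/1650) + 170/33) = (39929761/2722500)/(14819/1650) = 39929761/24451350 in ≈ 1.633 in

Q = 39929761/24451350 in ≈ 1.633 in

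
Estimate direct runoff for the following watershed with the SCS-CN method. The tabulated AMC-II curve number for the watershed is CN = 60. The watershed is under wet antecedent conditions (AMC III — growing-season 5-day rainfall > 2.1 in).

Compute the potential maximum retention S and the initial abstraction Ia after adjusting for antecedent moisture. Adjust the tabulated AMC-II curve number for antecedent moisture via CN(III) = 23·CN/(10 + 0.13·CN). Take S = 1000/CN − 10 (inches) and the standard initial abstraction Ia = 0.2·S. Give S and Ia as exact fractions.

S = 200/69 in ≈ 2.899 in; Ia = 40/69 in ≈ 0.580 in

Wet (AMC III): CN(III) = 23·60/(10 + 0.13·60) = 1380/(89/5) = 6900/89 ≈ 77.528
Max retention: S = 1000/(6900/89) − 10 = 200/69 in (≈ 2.899 in)
Ia = 0.2·(200/69) = 40/69 in ≈ 0.580 in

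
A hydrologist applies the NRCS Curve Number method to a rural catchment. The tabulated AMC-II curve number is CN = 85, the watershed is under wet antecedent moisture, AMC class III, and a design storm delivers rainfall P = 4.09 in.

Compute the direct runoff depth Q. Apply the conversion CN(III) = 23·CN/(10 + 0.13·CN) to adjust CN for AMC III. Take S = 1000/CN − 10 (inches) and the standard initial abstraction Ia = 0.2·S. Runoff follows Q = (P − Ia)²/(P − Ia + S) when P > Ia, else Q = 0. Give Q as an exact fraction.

Q = 23691058561/7191232900 in ≈ 3.294 in

CN(III) from CN(II)=85: (23·85)/(10 + 0.13·85) = 39100/421 ≈ 92.874
S = 1000/(39100/421) − 10 = 300/391 in ≈ 0.767 in
Ia = 0.2·(300/391) = 60/391 in ≈ 0.153 in
Since P=4.090 > Ia=0.153: effective rainfall P−Ia = 153919/39100 in
Runoff Q = (P−Ia)²/(P−Ia+S) = (3.937)²/(3.937+0.767) = 23691058561/7191232900 ≈ 3.294 in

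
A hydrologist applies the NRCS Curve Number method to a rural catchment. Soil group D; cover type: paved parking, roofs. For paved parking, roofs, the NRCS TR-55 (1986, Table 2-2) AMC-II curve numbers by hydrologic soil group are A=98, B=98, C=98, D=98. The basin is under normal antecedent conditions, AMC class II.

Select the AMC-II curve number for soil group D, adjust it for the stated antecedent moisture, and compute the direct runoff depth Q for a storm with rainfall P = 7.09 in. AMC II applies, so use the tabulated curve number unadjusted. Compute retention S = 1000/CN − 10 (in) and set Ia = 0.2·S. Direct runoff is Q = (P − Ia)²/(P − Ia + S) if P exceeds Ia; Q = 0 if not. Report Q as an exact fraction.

NRCS table: paved parking, roofs, soil group D → CN(II) = 98
Average conditions: CN = 98 (no AMC adjustment).
Max retention: S = 1000/98 − 10 = 10/49 in (≈ 0.204 in)
Ia = 0.2·(10/49) = 2/49 in ≈ 0.041 in
P − Ia = 7.090 − 0.041 = 34541/4900 ≈ 7.049 in (> 0, runoff occurs)
Q = (34541/4900)²/((34541/4900) + 10/49) = (1193080681/24010000)/(35541/4900) = 1193080681/174150900 in ≈ 6.851 in

Q = 1193080681/174150900 in ≈ 6.851 in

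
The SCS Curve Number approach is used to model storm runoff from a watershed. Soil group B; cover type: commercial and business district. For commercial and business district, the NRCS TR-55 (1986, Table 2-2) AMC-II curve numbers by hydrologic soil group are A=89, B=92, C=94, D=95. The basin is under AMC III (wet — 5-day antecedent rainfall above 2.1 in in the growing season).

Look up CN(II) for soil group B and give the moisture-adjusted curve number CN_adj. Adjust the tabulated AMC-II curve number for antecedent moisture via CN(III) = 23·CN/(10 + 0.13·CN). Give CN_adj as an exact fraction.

CN_adj = 52900/549 ≈ 96.357

NRCS table: commercial and business district, soil group B → CN(II) = 92
Adjust CN=92 to AMC III: 23·92/(10 + 0.13·92) → 2116 ÷ (549/25) = 52900/549 ≈ 96.357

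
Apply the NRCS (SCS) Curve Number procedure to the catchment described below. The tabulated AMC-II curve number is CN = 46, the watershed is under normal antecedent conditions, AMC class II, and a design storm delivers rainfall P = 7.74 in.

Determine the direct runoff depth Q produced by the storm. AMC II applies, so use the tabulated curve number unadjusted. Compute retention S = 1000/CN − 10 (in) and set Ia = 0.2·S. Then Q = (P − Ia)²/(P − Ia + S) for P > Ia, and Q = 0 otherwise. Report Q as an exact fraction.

Q = 4272489/2517350 in ≈ 1.697 in

Average conditions: CN = 46 (no AMC adjustment).
Retention S: 1000/CN − 10 with CN=46.000 → S = 270/23 ≈ 11.739 in
Ia = 0.2S: 0.2·11.739 = 2.348 in (exactly 54/23)
Since P=7.740 > Ia=2.348: effective rainfall P−Ia = 6201/1150 in
Runoff Q = (P−Ia)²/(P−Ia+S) = (5.392)²/(5.392+11.739) = 4272489/2517350 ≈ 1.697 in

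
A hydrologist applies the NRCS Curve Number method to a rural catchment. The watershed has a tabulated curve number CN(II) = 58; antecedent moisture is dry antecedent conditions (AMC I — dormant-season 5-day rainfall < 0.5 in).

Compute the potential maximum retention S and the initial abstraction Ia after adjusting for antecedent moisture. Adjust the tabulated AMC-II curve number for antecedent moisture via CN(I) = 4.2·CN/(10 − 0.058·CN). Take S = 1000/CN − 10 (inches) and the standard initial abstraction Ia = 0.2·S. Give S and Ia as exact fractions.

S = 500/29 in ≈ 17.241 in; Ia = 100/29 in ≈ 3.448 in

Dry (AMC I): CN(I) = 4.2·58/(10 − 0.058·58) = (1218/5)/(1659/250) = 2900/79 ≈ 36.709
Retention S: 1000/CN − 10 with CN=36.709 → S = 500/29 ≈ 17.241 in
Initial abstraction Ia = S/5 = (500/29)/5 = 100/29 ≈ 3.448 in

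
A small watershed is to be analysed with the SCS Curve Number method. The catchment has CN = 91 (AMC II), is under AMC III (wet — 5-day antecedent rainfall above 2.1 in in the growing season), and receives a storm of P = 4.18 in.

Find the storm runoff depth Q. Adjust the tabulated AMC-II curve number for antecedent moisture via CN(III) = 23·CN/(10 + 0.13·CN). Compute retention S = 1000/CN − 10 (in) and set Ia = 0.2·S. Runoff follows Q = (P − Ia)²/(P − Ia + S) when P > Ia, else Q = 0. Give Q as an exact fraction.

CN(III) from CN(II)=91: (23·91)/(10 + 0.13·91) = 209300/2183 ≈ 95.877
Retention S: 1000/CN − 10 with CN=95.877 → S = 900/2093 ≈ 0.430 in
Ia = 0.2S: 0.2·0.430 = 0.086 in (exactly 180/2093)
Excess rainfall: 4.180 − 0.086 = 4.094 in; P > Ia so Q > 0
Q = (428437/104650)²/((428437/104650) + 900/2093) = (183558262969/10951622500)/(473437/104650) = 183558262969/49545182050 in ≈ 3.705 in

Q = 183558262969/49545182050 in ≈ 3.705 in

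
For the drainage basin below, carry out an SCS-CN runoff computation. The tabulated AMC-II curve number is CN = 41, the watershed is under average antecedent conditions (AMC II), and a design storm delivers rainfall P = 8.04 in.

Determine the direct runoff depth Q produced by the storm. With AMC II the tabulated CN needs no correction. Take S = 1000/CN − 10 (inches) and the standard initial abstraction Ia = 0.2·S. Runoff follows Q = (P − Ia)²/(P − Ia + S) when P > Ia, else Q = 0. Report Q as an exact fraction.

Q = 27994681/20542025 in ≈ 1.363 in

AMC II — tabulated CN = 41 applies directly.
Max retention: S = 1000/41 − 10 = 590/41 in (≈ 14.390 in)
Ia = 0.2·(590/41) = 118/41 in ≈ 2.878 in
Since P=8.040 > Ia=2.878: effective rainfall P−Ia = 5291/1025 in
Q = (5291/1025)²/((5291/1025) + 590/41) = (27994681/1050625)/(20041/1025) = 27994681/20542025 in ≈ 1.363 in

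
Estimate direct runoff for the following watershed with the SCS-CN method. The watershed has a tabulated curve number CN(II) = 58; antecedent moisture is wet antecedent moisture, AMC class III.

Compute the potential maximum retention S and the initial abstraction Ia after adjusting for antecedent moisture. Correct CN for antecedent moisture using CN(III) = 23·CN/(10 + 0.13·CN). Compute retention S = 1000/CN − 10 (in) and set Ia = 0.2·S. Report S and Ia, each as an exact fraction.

S = 2100/667 in ≈ 3.148 in; Ia = 420/667 in ≈ 0.630 in

Wet (AMC III): CN(III) = 23·58/(10 + 0.13·58) = 1334/(877/50) = 66700/877 ≈ 76.055
Max retention: S = 1000/(66700/877) − 10 = 2100/667 in (≈ 3.148 in)
Ia = 0.2S: 0.2·3.148 = 0.630 in (exactly 420/667)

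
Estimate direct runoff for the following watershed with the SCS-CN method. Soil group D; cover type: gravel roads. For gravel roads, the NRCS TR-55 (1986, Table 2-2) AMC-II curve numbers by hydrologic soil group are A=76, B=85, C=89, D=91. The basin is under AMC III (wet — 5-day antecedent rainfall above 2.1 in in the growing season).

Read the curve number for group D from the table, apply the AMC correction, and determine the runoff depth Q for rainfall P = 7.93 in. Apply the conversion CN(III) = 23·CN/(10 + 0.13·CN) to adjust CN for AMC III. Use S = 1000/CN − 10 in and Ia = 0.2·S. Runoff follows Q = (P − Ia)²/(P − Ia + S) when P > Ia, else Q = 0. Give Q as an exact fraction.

NRCS table: gravel roads, soil group D → CN(II) = 91
Wet (AMC III): CN(III) = 23·91/(10 + 0.13·91) = 2093/(2183/100) = 209300/2183 ≈ 95.877
Retention S: 1000/CN − 10 with CN=95.877 → S = 900/2093 ≈ 0.430 in
Ia = 0.2·(900/2093) = 180/2093 in ≈ 0.086 in
Since P=7.930 > Ia=0.086: effective rainfall P−Ia = 1641749/209300 in
Q = (1641749/209300)²/((1641749/209300) + 900/2093) = (2695339779001/43806490000)/(1731749/209300) = 2695339779001/362455065700 in ≈ 7.436 in

Q = 2695339779001/362455065700 in ≈ 7.436 in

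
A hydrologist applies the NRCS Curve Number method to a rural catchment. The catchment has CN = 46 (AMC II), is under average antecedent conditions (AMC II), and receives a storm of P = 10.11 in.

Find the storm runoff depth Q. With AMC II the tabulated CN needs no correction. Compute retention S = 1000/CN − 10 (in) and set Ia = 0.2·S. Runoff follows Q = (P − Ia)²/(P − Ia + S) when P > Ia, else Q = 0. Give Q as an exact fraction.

AMC II — tabulated CN = 46 applies directly.
Max retention: S = 1000/46 − 10 = 270/23 in (≈ 11.739 in)
Ia = 0.2·(270/23) = 54/23 in ≈ 2.348 in
Excess rainfall: 10.110 − 2.348 = 7.762 in; P > Ia so Q > 0
Q = (17853/2300)²/((17853/2300) + 270/23) = (318729609/5290000)/(44853/2300) = 106243203/34387300 in ≈ 3.090 in

Q = 106243203/34387300 in ≈ 3.090 in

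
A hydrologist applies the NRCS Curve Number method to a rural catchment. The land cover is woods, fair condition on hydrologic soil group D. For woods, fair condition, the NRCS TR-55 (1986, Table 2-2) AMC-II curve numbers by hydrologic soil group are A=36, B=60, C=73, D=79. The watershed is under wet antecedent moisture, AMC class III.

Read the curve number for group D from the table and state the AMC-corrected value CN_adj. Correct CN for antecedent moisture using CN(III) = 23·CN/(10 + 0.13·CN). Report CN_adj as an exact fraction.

CN_adj = 181700/2027 ≈ 89.640

NRCS table: woods, fair condition, soil group D → CN(II) = 79
CN(III) from CN(II)=79: (23·79)/(10 + 0.13·79) = 181700/2027 ≈ 89.640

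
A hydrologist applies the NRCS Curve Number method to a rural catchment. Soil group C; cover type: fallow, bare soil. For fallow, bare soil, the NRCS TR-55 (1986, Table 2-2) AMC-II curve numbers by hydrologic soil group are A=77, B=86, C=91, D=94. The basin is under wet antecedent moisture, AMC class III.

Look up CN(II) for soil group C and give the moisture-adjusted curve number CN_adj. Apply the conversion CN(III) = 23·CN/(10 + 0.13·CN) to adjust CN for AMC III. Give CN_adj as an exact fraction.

NRCS table: fallow, bare soil, soil group C → CN(II) = 91
Adjust CN=91 to AMC III: 23·91/(10 + 0.13·91) → 2093 ÷ (2183/100) = 209300/2183 ≈ 95.877

CN_adj = 209300/2183 ≈ 95.877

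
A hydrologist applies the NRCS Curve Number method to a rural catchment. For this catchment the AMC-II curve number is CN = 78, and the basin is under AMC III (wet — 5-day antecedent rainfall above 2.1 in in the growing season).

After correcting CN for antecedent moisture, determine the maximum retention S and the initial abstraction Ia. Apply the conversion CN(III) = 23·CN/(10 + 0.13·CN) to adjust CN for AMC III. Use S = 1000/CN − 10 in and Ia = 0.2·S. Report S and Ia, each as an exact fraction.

CN(III) from CN(II)=78: (23·78)/(10 + 0.13·78) = 89700/1007 ≈ 89.076
Max retention: S = 1000/(89700/1007) − 10 = 1100/897 in (≈ 1.226 in)
Initial abstraction Ia = S/5 = (1100/897)/5 = 220/897 ≈ 0.245 in

S = 1100/897 in ≈ 1.226 in; Ia = 220/897 in ≈ 0.245 in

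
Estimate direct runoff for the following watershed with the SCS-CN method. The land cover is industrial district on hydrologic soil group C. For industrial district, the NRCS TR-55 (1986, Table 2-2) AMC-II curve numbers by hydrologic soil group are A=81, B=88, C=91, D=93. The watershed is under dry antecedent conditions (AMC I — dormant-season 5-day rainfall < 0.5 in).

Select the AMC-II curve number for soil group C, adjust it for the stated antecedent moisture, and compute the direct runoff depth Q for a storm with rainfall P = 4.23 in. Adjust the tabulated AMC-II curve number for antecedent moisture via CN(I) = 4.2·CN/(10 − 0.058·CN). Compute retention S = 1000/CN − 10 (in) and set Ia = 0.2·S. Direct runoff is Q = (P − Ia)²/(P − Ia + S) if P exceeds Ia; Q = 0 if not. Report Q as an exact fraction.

NRCS table: industrial district, soil group C → CN(II) = 91
Dry (AMC I): CN(I) = 4.2·91/(10 − 0.058·91) = (1911/5)/(2361/500) = 63700/787 ≈ 80.940
Retention S: 1000/CN − 10 with CN=80.940 → S = 1500/637 ≈ 2.355 in
Ia = 0.2·(1500/637) = 300/637 in ≈ 0.471 in
Excess rainfall: 4.230 − 0.471 = 3.759 in; P > Ia so Q > 0
Runoff Q = (P−Ia)²/(P−Ia+S) = (3.759)²/(3.759+2.355) = 19112260467/8269342900 ≈ 2.311 in

Q = 19112260467/8269342900 in ≈ 2.311 in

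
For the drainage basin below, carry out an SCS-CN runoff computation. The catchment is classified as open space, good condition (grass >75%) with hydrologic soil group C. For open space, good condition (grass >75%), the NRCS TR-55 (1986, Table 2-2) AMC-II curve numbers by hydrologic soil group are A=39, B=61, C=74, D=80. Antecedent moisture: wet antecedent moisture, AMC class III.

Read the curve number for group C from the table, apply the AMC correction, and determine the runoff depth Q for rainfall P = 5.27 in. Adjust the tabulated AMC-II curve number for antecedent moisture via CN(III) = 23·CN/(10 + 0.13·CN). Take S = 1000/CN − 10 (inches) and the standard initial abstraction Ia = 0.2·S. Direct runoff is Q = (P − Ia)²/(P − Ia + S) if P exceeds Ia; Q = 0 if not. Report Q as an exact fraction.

NRCS table: open space, good condition (grass >75%), soil group C → CN(II) = 74
CN(III) from CN(II)=74: (23·74)/(10 + 0.13·74) = 85100/981 ≈ 86.748
Retention S: 1000/CN − 10 with CN=86.748 → S = 1300/851 ≈ 1.528 in
Ia = 0.2S: 0.2·1.528 = 0.306 in (exactly 260/851)
Since P=5.270 > Ia=0.306: effective rainfall P−Ia = 422477/85100 in
Q = (422477/85100)²/((422477/85100) + 1300/851) = (178486815529/7242010000)/(552477/85100) = 178486815529/47015792700 in ≈ 3.796 in

Q = 178486815529/47015792700 in ≈ 3.796 in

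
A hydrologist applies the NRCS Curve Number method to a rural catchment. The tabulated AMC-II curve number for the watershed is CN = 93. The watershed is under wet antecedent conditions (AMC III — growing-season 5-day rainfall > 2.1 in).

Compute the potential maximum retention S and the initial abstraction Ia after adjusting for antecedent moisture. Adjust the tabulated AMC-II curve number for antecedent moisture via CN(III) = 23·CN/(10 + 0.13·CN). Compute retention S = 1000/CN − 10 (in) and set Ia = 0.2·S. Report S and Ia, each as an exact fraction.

S = 700/2139 in ≈ 0.327 in; Ia = 140/2139 in ≈ 0.065 in

Adjust CN=93 to AMC III: 23·93/(10 + 0.13·93) → 2139 ÷ (2209/100) = 213900/2209 ≈ 96.831
Retention S: 1000/CN − 10 with CN=96.831 → S = 700/2139 ≈ 0.327 in
Ia = 0.2·(700/2139) = 140/2139 in ≈ 0.065 in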